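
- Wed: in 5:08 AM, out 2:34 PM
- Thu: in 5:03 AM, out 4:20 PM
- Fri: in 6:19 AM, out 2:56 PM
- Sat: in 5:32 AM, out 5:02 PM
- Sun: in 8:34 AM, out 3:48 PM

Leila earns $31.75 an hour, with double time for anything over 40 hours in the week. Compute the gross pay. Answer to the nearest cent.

$1782.23

Wed: 5:08 AM–2:34 PM = 9 h 26 min
Thu: 5:03 AM–4:20 PM = 11 h 17 min
Fri: 6:19 AM–2:56 PM = 8 h 37 min
Sat: 5:32 AM–5:02 PM = 11 h 30 min
Sun: 8:34 AM–3:48 PM = 7 h 14 min
Total worked: 48 h 4 min = 2884 min.
Regular 40 h 0 min = 2400 min at $31.75/h; overtime 8 h 4 min = 484 min at $63.50/h.
Pay = (2400 × $31.75 + 484 × $63.50) ÷ 60 = $1782.23.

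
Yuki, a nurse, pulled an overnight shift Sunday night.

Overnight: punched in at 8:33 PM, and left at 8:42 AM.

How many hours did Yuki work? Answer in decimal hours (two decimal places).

12.15 hours

Overnight: 8:33 PM → midnight = 3 h 27 min; midnight → 8:42 AM = 8 h 42 min; span 12 h 9 min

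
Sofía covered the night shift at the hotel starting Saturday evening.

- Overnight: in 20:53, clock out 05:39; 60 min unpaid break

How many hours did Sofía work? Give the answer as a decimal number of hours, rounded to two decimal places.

7.77 hours

Overnight: 20:53 → midnight = 3 h 7 min; midnight → 05:39 = 5 h 39 min; span 8 h 46 min; less 60 min break → 7 h 46 min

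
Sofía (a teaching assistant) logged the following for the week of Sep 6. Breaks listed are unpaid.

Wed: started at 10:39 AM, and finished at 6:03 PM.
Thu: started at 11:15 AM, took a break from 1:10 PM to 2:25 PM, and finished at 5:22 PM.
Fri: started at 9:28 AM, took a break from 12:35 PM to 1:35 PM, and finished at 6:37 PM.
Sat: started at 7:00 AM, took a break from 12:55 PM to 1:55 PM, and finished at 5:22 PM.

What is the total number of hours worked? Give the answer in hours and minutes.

29 h 47 min

Wed: 10:39 AM–6:03 PM = 7 h 24 min
Thu: 11:15 AM–5:22 PM = 6 h 7 min; less 75 min break → 4 h 52 min
Fri: 9:28 AM–6:37 PM = 9 h 9 min; less 60 min break → 8 h 9 min
Sat: 7:00 AM–5:22 PM = 10 h 22 min; less 60 min break → 9 h 22 min
Total: 7 h 24 min + 4 h 52 min + 8 h 9 min + 9 h 22 min = 29 h 47 min.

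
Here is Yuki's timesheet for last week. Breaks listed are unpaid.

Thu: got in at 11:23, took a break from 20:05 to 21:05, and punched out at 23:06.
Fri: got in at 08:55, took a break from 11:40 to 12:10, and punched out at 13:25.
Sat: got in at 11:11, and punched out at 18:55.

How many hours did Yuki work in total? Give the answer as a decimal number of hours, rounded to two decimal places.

Thu: 11:23–23:06 = 11 h 43 min; less 60 min break → 10 h 43 min
Fri: 08:55–13:25 = 4 h 30 min; less 30 min break → 4 h 0 min
Sat: 11:11–18:55 = 7 h 44 min
Total: 10 h 43 min + 4 h 0 min + 7 h 44 min = 22 h 27 min.

22.45 hours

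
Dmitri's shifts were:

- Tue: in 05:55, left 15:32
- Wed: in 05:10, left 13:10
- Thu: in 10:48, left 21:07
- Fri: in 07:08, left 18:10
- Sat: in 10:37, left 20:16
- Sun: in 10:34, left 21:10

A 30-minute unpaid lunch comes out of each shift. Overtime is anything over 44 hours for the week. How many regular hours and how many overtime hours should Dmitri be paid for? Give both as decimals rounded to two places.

Regular 44.00 hours, overtime 12.22 hours

Tue: 05:55–15:32 = 9 h 37 min; less 30 min break → 9 h 7 min
Wed: 05:10–13:10 = 8 h 0 min; less 30 min break → 7 h 30 min
Thu: 10:48–21:07 = 10 h 19 min; less 30 min break → 9 h 49 min
Fri: 07:08–18:10 = 11 h 2 min; less 30 min break → 10 h 32 min
Sat: 10:37–20:16 = 9 h 39 min; less 30 min break → 9 h 9 min
Sun: 10:34–21:10 = 10 h 36 min; less 30 min break → 10 h 6 min
Total worked: 56 h 13 min = 56.22 h.
Threshold 44 h → overtime 12 h 13 min, regular 44 h 0 min.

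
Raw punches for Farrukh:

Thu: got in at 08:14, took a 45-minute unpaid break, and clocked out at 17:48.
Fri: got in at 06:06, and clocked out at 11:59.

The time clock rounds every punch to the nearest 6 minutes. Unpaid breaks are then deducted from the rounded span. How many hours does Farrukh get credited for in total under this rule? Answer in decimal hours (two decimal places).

14.75 hours

Thu: in 08:14→08:12, out 17:48→17:48; 9 h 36 min − 45 min = 8 h 51 min
Fri: in 06:06→06:06, out 11:59→12:00; 5 h 54 min
Total credited: 14 h 45 min.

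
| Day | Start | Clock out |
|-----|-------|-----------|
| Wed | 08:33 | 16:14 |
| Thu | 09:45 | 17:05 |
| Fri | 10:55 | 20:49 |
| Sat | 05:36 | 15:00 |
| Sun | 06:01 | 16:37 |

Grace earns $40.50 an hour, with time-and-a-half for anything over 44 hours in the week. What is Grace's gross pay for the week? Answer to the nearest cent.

$1837.69

Wed: 08:33–16:14 = 7 h 41 min
Thu: 09:45–17:05 = 7 h 20 min
Fri: 10:55–20:49 = 9 h 54 min
Sat: 05:36–15:00 = 9 h 24 min
Sun: 06:01–16:37 = 10 h 36 min
Total worked: 44 h 55 min = 2695 min.
Regular 44 h 0 min = 2640 min at $40.50/h; overtime 0 h 55 min = 55 min at $60.75/h.
Pay = (2640 × $40.50 + 55 × $60.75) ÷ 60 = $1837.69.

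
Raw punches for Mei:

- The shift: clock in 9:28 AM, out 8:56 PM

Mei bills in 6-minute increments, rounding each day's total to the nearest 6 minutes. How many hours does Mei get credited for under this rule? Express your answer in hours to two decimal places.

The shift: 9:28 AM–8:56 PM = 11 h 28 min → rounds to 11 h 30 min

11.50 hours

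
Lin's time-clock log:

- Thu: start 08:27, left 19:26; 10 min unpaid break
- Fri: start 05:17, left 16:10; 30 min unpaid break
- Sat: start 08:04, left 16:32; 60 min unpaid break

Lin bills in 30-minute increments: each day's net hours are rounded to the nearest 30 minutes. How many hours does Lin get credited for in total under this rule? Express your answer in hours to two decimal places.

Thu: 08:27–19:26 = 10 h 59 min − 10 min = 10 h 49 min → rounds to 11 h 0 min
Fri: 05:17–16:10 = 10 h 53 min − 30 min = 10 h 23 min → rounds to 10 h 30 min
Sat: 08:04–16:32 = 8 h 28 min − 60 min = 7 h 28 min → rounds to 7 h 30 min
Total credited: 29 h 0 min.

29.00 hours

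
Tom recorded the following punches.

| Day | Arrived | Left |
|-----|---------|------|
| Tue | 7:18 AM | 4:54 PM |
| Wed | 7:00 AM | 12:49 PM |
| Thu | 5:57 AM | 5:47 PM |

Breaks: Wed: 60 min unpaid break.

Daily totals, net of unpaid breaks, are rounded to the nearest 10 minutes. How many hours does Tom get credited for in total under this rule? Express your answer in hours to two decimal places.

26.33 hours

Tue: 7:18 AM–4:54 PM = 9 h 36 min → rounds to 9 h 40 min
Wed: 7:00 AM–12:49 PM = 5 h 49 min − 60 min = 4 h 49 min → rounds to 4 h 50 min
Thu: 5:57 AM–5:47 PM = 11 h 50 min → rounds to 11 h 50 min
Total credited: 26 h 20 min.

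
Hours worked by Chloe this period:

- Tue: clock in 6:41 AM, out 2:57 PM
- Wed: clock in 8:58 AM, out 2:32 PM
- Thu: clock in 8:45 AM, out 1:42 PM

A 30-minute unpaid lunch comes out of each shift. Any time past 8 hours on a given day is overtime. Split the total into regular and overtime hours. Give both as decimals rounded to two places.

Regular 17.28 hours, overtime 0.00 hours

Tue: 6:41 AM–2:57 PM = 8 h 16 min; less 30 min break → 7 h 46 min
Wed: 8:58 AM–2:32 PM = 5 h 34 min; less 30 min break → 5 h 4 min
Thu: 8:45 AM–1:42 PM = 4 h 57 min; less 30 min break → 4 h 27 min
Tue reg 7 h 46 min / OT 0 h 0 min; Wed reg 5 h 4 min / OT 0 h 0 min; Thu reg 4 h 27 min / OT 0 h 0 min.
Totals: regular 17 h 17 min, overtime 0 h 0 min.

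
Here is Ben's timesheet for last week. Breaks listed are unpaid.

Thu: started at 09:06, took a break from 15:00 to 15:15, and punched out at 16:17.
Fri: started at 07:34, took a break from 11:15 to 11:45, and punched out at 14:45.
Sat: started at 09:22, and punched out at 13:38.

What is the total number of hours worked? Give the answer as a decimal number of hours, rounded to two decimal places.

Thu: 09:06–16:17 = 7 h 11 min; less 15 min break → 6 h 56 min
Fri: 07:34–14:45 = 7 h 11 min; less 30 min break → 6 h 41 min
Sat: 09:22–13:38 = 4 h 16 min
Total: 6 h 56 min + 6 h 41 min + 4 h 16 min = 17 h 53 min.

17.88 hours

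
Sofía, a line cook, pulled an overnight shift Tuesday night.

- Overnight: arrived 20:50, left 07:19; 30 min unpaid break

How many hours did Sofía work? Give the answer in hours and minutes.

9 h 59 min

Overnight: 20:50 → midnight = 3 h 10 min; midnight → 07:19 = 7 h 19 min; span 10 h 29 min; less 30 min break → 9 h 59 min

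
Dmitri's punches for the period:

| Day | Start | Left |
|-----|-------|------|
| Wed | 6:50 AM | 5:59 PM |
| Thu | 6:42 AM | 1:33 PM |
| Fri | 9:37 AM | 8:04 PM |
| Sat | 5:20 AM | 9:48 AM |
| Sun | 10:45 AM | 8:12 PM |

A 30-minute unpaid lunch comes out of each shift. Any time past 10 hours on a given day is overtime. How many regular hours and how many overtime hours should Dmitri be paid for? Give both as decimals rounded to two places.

Regular 39.22 hours, overtime 0.65 hours

Wed: 6:50 AM–5:59 PM = 11 h 9 min; less 30 min break → 10 h 39 min
Thu: 6:42 AM–1:33 PM = 6 h 51 min; less 30 min break → 6 h 21 min
Fri: 9:37 AM–8:04 PM = 10 h 27 min; less 30 min break → 9 h 57 min
Sat: 5:20 AM–9:48 AM = 4 h 28 min; less 30 min break → 3 h 58 min
Sun: 10:45 AM–8:12 PM = 9 h 27 min; less 30 min break → 8 h 57 min
Wed reg 10 h 0 min / OT 0 h 39 min; Thu reg 6 h 21 min / OT 0 h 0 min; Fri reg 9 h 57 min / OT 0 h 0 min; Sat reg 3 h 58 min / OT 0 h 0 min; Sun reg 8 h 57 min / OT 0 h 0 min.
Totals: regular 39 h 13 min, overtime 0 h 39 min.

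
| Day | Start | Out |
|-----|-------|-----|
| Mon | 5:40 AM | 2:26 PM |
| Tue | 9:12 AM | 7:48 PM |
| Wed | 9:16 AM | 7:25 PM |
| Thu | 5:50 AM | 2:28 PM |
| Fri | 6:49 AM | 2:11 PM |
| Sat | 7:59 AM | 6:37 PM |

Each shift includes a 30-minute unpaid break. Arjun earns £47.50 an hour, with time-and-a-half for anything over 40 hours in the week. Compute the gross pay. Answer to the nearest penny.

Mon: 5:40 AM–2:26 PM = 8 h 46 min; less 30 min break → 8 h 16 min
Tue: 9:12 AM–7:48 PM = 10 h 36 min; less 30 min break → 10 h 6 min
Wed: 9:16 AM–7:25 PM = 10 h 9 min; less 30 min break → 9 h 39 min
Thu: 5:50 AM–2:28 PM = 8 h 38 min; less 30 min break → 8 h 8 min
Fri: 6:49 AM–2:11 PM = 7 h 22 min; less 30 min break → 6 h 52 min
Sat: 7:59 AM–6:37 PM = 10 h 38 min; less 30 min break → 10 h 8 min
Total worked: 53 h 9 min = 3189 min.
Regular 40 h 0 min = 2400 min at £47.50/h; overtime 13 h 9 min = 789 min at £71.25/h.
Pay = (2400 × £47.50 + 789 × £71.25) ÷ 60 = £2836.94.

£2836.94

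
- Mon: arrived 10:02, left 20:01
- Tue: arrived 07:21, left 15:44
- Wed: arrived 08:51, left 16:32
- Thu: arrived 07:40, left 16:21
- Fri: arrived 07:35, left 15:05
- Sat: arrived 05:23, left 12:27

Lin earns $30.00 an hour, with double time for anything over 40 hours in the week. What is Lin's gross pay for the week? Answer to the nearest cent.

Mon: 10:02–20:01 = 9 h 59 min
Tue: 07:21–15:44 = 8 h 23 min
Wed: 08:51–16:32 = 7 h 41 min
Thu: 07:40–16:21 = 8 h 41 min
Fri: 07:35–15:05 = 7 h 30 min
Sat: 05:23–12:27 = 7 h 4 min
Total worked: 49 h 18 min = 2958 min.
Regular 40 h 0 min = 2400 min at $30.00/h; overtime 9 h 18 min = 558 min at $60.00/h.
Pay = (2400 × $30.00 + 558 × $60.00) ÷ 60 = $1758.00.

$1758.00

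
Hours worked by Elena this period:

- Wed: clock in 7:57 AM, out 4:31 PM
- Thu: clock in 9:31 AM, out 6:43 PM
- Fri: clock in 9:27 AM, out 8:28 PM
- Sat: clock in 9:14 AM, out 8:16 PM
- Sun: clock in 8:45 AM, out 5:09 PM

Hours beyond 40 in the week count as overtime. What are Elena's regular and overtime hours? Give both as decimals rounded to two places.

Regular 40.00 hours, overtime 8.22 hours

Wed: 7:57 AM–4:31 PM = 8 h 34 min
Thu: 9:31 AM–6:43 PM = 9 h 12 min
Fri: 9:27 AM–8:28 PM = 11 h 1 min
Sat: 9:14 AM–8:16 PM = 11 h 2 min
Sun: 8:45 AM–5:09 PM = 8 h 24 min
Total worked: 48 h 13 min = 48.22 h.
Threshold 40 h → overtime 8 h 13 min, regular 40 h 0 min.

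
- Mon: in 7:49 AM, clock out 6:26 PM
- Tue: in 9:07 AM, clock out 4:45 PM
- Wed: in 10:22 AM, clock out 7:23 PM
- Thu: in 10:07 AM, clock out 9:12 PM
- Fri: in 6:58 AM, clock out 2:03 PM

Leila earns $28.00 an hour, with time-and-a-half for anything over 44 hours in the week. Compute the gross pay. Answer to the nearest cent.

$1292.20

Mon: 7:49 AM–6:26 PM = 10 h 37 min
Tue: 9:07 AM–4:45 PM = 7 h 38 min
Wed: 10:22 AM–7:23 PM = 9 h 1 min
Thu: 10:07 AM–9:12 PM = 11 h 5 min
Fri: 6:58 AM–2:03 PM = 7 h 5 min
Total worked: 45 h 26 min = 2726 min.
Regular 44 h 0 min = 2640 min at $28.00/h; overtime 1 h 26 min = 86 min at $42.00/h.
Pay = (2640 × $28.00 + 86 × $42.00) ÷ 60 = $1292.20.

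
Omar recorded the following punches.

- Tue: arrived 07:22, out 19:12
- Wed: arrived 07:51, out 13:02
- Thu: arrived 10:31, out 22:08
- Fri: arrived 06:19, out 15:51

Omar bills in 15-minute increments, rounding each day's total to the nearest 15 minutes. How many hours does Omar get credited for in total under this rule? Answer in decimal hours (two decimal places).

Tue: 07:22–19:12 = 11 h 50 min → rounds to 11 h 45 min
Wed: 07:51–13:02 = 5 h 11 min → rounds to 5 h 15 min
Thu: 10:31–22:08 = 11 h 37 min → rounds to 11 h 30 min
Fri: 06:19–15:51 = 9 h 32 min → rounds to 9 h 30 min
Total credited: 38 h 0 min.

38.00 hours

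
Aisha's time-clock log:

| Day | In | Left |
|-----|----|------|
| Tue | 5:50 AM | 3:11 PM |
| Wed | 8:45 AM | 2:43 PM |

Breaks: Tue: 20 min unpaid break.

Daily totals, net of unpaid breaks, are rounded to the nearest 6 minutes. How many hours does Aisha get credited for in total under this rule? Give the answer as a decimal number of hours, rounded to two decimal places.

Tue: 5:50 AM–3:11 PM = 9 h 21 min − 20 min = 9 h 1 min → rounds to 9 h 0 min
Wed: 8:45 AM–2:43 PM = 5 h 58 min → rounds to 6 h 0 min
Total credited: 15 h 0 min.

15.00 hours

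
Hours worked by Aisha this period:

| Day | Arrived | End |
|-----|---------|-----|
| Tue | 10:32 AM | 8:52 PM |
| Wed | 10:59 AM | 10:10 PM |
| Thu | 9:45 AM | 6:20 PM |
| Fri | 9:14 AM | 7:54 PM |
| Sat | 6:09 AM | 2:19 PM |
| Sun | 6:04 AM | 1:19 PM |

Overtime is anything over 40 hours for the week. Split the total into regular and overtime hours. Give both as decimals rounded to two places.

Tue: 10:32 AM–8:52 PM = 10 h 20 min
Wed: 10:59 AM–10:10 PM = 11 h 11 min
Thu: 9:45 AM–6:20 PM = 8 h 35 min
Fri: 9:14 AM–7:54 PM = 10 h 40 min
Sat: 6:09 AM–2:19 PM = 8 h 10 min
Sun: 6:04 AM–1:19 PM = 7 h 15 min
Total worked: 56 h 11 min = 56.18 h.
Threshold 40 h → overtime 16 h 11 min, regular 40 h 0 min.

Regular 40.00 hours, overtime 16.18 hours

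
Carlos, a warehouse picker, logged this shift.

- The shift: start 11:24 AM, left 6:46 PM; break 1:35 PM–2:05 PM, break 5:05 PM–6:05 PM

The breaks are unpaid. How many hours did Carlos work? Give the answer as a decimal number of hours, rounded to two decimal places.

The shift: 11:24 AM–6:46 PM = 7 h 22 min; less 90 min break → 5 h 52 min

5.87 hours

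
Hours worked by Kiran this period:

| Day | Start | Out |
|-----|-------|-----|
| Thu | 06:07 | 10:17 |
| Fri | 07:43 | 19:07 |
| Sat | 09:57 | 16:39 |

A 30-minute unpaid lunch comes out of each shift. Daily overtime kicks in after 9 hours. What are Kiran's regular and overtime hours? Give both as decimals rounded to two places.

Thu: 06:07–10:17 = 4 h 10 min; less 30 min break → 3 h 40 min
Fri: 07:43–19:07 = 11 h 24 min; less 30 min break → 10 h 54 min
Sat: 09:57–16:39 = 6 h 42 min; less 30 min break → 6 h 12 min
Thu reg 3 h 40 min / OT 0 h 0 min; Fri reg 9 h 0 min / OT 1 h 54 min; Sat reg 6 h 12 min / OT 0 h 0 min.
Totals: regular 18 h 52 min, overtime 1 h 54 min.

Regular 18.87 hours, overtime 1.90 hours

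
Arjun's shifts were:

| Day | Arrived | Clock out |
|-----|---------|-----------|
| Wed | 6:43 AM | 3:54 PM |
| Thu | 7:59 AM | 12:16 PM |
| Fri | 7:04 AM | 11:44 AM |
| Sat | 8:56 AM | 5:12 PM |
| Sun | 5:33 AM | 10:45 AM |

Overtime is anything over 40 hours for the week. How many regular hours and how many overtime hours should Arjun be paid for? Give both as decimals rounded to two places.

Regular 31.60 hours, overtime 0.00 hours

Wed: 6:43 AM–3:54 PM = 9 h 11 min
Thu: 7:59 AM–12:16 PM = 4 h 17 min
Fri: 7:04 AM–11:44 AM = 4 h 40 min
Sat: 8:56 AM–5:12 PM = 8 h 16 min
Sun: 5:33 AM–10:45 AM = 5 h 12 min
Total worked: 31 h 36 min = 31.60 h.
Threshold 40 h → overtime 0 h 0 min, regular 31 h 36 min.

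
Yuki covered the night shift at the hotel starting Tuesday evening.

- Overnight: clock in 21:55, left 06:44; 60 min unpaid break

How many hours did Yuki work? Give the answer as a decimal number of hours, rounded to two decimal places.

7.82 hours

Overnight: 21:55 → midnight = 2 h 5 min; midnight → 06:44 = 6 h 44 min; span 8 h 49 min; less 60 min break → 7 h 49 min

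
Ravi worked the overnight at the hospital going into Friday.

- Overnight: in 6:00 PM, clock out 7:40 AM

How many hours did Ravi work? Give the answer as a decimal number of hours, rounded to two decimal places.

13.67 hours

Overnight: 6:00 PM → midnight = 6 h 0 min; midnight → 7:40 AM = 7 h 40 min; span 13 h 40 min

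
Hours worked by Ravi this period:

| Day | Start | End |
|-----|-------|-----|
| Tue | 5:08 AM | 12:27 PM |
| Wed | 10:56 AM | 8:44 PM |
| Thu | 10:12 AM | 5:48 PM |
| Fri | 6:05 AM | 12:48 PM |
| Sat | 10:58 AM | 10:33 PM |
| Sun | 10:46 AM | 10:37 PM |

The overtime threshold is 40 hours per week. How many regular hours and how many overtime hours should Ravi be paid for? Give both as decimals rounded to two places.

Tue: 5:08 AM–12:27 PM = 7 h 19 min
Wed: 10:56 AM–8:44 PM = 9 h 48 min
Thu: 10:12 AM–5:48 PM = 7 h 36 min
Fri: 6:05 AM–12:48 PM = 6 h 43 min
Sat: 10:58 AM–10:33 PM = 11 h 35 min
Sun: 10:46 AM–10:37 PM = 11 h 51 min
Total worked: 54 h 52 min = 54.87 h.
Threshold 40 h → overtime 14 h 52 min, regular 40 h 0 min.

Regular 40.00 hours, overtime 14.87 hours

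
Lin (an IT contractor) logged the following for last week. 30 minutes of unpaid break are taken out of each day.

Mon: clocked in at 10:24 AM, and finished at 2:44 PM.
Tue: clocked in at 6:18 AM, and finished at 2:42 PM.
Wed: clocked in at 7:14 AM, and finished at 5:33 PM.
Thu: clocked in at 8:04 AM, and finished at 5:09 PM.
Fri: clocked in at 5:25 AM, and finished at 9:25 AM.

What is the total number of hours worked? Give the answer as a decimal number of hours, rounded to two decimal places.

33.63 hours

Mon: 10:24 AM–2:44 PM = 4 h 20 min; less 30 min break → 3 h 50 min
Tue: 6:18 AM–2:42 PM = 8 h 24 min; less 30 min break → 7 h 54 min
Wed: 7:14 AM–5:33 PM = 10 h 19 min; less 30 min break → 9 h 49 min
Thu: 8:04 AM–5:09 PM = 9 h 5 min; less 30 min break → 8 h 35 min
Fri: 5:25 AM–9:25 AM = 4 h 0 min; less 30 min break → 3 h 30 min
Total: 3 h 50 min + 7 h 54 min + 9 h 49 min + 8 h 35 min + 3 h 30 min = 33 h 38 min.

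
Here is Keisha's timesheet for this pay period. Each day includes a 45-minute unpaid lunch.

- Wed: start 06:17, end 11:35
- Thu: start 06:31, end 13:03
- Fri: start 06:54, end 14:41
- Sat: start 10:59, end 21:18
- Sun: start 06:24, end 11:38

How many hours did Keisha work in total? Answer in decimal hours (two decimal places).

Wed: 06:17–11:35 = 5 h 18 min; less 45 min break → 4 h 33 min
Thu: 06:31–13:03 = 6 h 32 min; less 45 min break → 5 h 47 min
Fri: 06:54–14:41 = 7 h 47 min; less 45 min break → 7 h 2 min
Sat: 10:59–21:18 = 10 h 19 min; less 45 min break → 9 h 34 min
Sun: 06:24–11:38 = 5 h 14 min; less 45 min break → 4 h 29 min
Total: 4 h 33 min + 5 h 47 min + 7 h 2 min + 9 h 34 min + 4 h 29 min = 31 h 25 min.

31.42 hours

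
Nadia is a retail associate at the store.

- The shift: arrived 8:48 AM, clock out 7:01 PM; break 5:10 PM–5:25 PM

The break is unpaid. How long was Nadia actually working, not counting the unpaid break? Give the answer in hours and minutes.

The shift: 8:48 AM–7:01 PM = 10 h 13 min; less 15 min break → 9 h 58 min

9 h 58 min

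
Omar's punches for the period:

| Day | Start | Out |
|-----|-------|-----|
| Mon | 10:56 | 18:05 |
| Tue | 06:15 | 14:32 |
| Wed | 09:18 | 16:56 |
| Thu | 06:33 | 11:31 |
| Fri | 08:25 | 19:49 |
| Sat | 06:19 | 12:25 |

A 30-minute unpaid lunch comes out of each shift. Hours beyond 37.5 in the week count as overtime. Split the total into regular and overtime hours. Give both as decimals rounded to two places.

Regular 37.50 hours, overtime 5.03 hours

Mon: 10:56–18:05 = 7 h 9 min; less 30 min break → 6 h 39 min
Tue: 06:15–14:32 = 8 h 17 min; less 30 min break → 7 h 47 min
Wed: 09:18–16:56 = 7 h 38 min; less 30 min break → 7 h 8 min
Thu: 06:33–11:31 = 4 h 58 min; less 30 min break → 4 h 28 min
Fri: 08:25–19:49 = 11 h 24 min; less 30 min break → 10 h 54 min
Sat: 06:19–12:25 = 6 h 6 min; less 30 min break → 5 h 36 min
Total worked: 42 h 32 min = 42.53 h.
Threshold 37.5 h → overtime 5 h 2 min, regular 37 h 30 min.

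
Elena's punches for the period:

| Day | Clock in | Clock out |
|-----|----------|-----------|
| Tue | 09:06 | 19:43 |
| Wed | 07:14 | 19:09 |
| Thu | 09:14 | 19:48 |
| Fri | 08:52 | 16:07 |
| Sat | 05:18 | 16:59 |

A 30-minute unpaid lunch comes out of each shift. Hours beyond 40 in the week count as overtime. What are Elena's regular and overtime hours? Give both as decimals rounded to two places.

Regular 40.00 hours, overtime 9.53 hours

Tue: 09:06–19:43 = 10 h 37 min; less 30 min break → 10 h 7 min
Wed: 07:14–19:09 = 11 h 55 min; less 30 min break → 11 h 25 min
Thu: 09:14–19:48 = 10 h 34 min; less 30 min break → 10 h 4 min
Fri: 08:52–16:07 = 7 h 15 min; less 30 min break → 6 h 45 min
Sat: 05:18–16:59 = 11 h 41 min; less 30 min break → 11 h 11 min
Total worked: 49 h 32 min = 49.53 h.
Threshold 40 h → overtime 9 h 32 min, regular 40 h 0 min.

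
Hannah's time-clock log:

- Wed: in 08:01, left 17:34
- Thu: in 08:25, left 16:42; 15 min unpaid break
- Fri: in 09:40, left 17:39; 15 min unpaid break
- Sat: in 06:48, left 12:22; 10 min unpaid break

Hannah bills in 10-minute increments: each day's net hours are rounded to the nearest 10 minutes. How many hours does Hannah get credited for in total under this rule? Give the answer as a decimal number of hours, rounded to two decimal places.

Wed: 08:01–17:34 = 9 h 33 min → rounds to 9 h 30 min
Thu: 08:25–16:42 = 8 h 17 min − 15 min = 8 h 2 min → rounds to 8 h 0 min
Fri: 09:40–17:39 = 7 h 59 min − 15 min = 7 h 44 min → rounds to 7 h 40 min
Sat: 06:48–12:22 = 5 h 34 min − 10 min = 5 h 24 min → rounds to 5 h 20 min
Total credited: 30 h 30 min.

30.50 hours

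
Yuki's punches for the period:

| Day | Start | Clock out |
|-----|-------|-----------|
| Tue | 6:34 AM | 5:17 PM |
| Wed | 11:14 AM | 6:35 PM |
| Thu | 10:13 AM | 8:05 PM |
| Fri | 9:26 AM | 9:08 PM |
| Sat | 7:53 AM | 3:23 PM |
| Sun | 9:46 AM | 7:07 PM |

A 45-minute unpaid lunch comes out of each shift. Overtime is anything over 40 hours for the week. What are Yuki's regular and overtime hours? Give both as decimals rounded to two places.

Tue: 6:34 AM–5:17 PM = 10 h 43 min; less 45 min break → 9 h 58 min
Wed: 11:14 AM–6:35 PM = 7 h 21 min; less 45 min break → 6 h 36 min
Thu: 10:13 AM–8:05 PM = 9 h 52 min; less 45 min break → 9 h 7 min
Fri: 9:26 AM–9:08 PM = 11 h 42 min; less 45 min break → 10 h 57 min
Sat: 7:53 AM–3:23 PM = 7 h 30 min; less 45 min break → 6 h 45 min
Sun: 9:46 AM–7:07 PM = 9 h 21 min; less 45 min break → 8 h 36 min
Total worked: 51 h 59 min = 51.98 h.
Threshold 40 h → overtime 11 h 59 min, regular 40 h 0 min.

Regular 40.00 hours, overtime 11.98 hours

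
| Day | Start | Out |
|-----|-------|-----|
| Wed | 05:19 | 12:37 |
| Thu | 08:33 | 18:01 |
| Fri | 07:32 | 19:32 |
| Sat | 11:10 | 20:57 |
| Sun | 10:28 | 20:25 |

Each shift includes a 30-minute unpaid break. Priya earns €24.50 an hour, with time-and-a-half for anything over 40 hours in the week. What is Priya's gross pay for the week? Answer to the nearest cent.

€1200.50

Wed: 05:19–12:37 = 7 h 18 min; less 30 min break → 6 h 48 min
Thu: 08:33–18:01 = 9 h 28 min; less 30 min break → 8 h 58 min
Fri: 07:32–19:32 = 12 h 0 min; less 30 min break → 11 h 30 min
Sat: 11:10–20:57 = 9 h 47 min; less 30 min break → 9 h 17 min
Sun: 10:28–20:25 = 9 h 57 min; less 30 min break → 9 h 27 min
Total worked: 46 h 0 min = 2760 min.
Regular 40 h 0 min = 2400 min at €24.50/h; overtime 6 h 0 min = 360 min at €36.75/h.
Pay = (2400 × €24.50 + 360 × €36.75) ÷ 60 = €1200.50.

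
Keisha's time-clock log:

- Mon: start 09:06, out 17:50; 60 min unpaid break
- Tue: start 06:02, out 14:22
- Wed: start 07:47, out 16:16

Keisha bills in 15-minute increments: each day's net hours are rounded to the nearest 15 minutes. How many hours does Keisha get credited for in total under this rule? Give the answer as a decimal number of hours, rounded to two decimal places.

Mon: 09:06–17:50 = 8 h 44 min − 60 min = 7 h 44 min → rounds to 7 h 45 min
Tue: 06:02–14:22 = 8 h 20 min → rounds to 8 h 15 min
Wed: 07:47–16:16 = 8 h 29 min → rounds to 8 h 30 min
Total credited: 24 h 30 min.

24.50 hours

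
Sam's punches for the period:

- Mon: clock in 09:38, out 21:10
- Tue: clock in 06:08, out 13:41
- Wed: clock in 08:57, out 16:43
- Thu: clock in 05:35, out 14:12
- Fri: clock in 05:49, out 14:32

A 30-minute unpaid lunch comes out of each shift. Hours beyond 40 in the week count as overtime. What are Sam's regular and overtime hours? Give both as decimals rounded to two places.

Regular 40.00 hours, overtime 1.68 hours

Mon: 09:38–21:10 = 11 h 32 min; less 30 min break → 11 h 2 min
Tue: 06:08–13:41 = 7 h 33 min; less 30 min break → 7 h 3 min
Wed: 08:57–16:43 = 7 h 46 min; less 30 min break → 7 h 16 min
Thu: 05:35–14:12 = 8 h 37 min; less 30 min break → 8 h 7 min
Fri: 05:49–14:32 = 8 h 43 min; less 30 min break → 8 h 13 min
Total worked: 41 h 41 min = 41.68 h.
Threshold 40 h → overtime 1 h 41 min, regular 40 h 0 min.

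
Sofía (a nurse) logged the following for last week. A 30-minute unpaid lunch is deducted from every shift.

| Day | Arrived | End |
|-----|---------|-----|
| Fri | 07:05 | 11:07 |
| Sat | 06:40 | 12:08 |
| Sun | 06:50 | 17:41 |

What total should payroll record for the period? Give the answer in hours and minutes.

Fri: 07:05–11:07 = 4 h 2 min; less 30 min break → 3 h 32 min
Sat: 06:40–12:08 = 5 h 28 min; less 30 min break → 4 h 58 min
Sun: 06:50–17:41 = 10 h 51 min; less 30 min break → 10 h 21 min
Total: 3 h 32 min + 4 h 58 min + 10 h 21 min = 18 h 51 min.

18 h 51 min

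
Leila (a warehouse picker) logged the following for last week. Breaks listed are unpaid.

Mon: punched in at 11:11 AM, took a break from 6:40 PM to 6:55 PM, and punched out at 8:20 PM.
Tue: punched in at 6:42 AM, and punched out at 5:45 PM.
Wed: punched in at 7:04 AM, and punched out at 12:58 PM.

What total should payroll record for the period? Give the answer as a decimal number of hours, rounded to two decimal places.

Mon: 11:11 AM–8:20 PM = 9 h 9 min; less 15 min break → 8 h 54 min
Tue: 6:42 AM–5:45 PM = 11 h 3 min
Wed: 7:04 AM–12:58 PM = 5 h 54 min
Total: 8 h 54 min + 11 h 3 min + 5 h 54 min = 25 h 51 min.

25.85 hours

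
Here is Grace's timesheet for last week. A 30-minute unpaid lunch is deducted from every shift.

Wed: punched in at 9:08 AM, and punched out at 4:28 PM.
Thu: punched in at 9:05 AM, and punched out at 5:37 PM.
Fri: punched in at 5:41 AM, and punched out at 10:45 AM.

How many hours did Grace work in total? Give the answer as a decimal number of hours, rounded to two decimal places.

Wed: 9:08 AM–4:28 PM = 7 h 20 min; less 30 min break → 6 h 50 min
Thu: 9:05 AM–5:37 PM = 8 h 32 min; less 30 min break → 8 h 2 min
Fri: 5:41 AM–10:45 AM = 5 h 4 min; less 30 min break → 4 h 34 min
Total: 6 h 50 min + 8 h 2 min + 4 h 34 min = 19 h 26 min.

19.43 hours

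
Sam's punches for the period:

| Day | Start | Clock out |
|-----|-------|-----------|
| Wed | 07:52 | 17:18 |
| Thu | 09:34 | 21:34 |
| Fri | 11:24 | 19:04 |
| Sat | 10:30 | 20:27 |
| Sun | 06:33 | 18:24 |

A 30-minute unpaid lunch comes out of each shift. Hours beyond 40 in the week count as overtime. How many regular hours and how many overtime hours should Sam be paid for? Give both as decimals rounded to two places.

Regular 40.00 hours, overtime 8.40 hours

Wed: 07:52–17:18 = 9 h 26 min; less 30 min break → 8 h 56 min
Thu: 09:34–21:34 = 12 h 0 min; less 30 min break → 11 h 30 min
Fri: 11:24–19:04 = 7 h 40 min; less 30 min break → 7 h 10 min
Sat: 10:30–20:27 = 9 h 57 min; less 30 min break → 9 h 27 min
Sun: 06:33–18:24 = 11 h 51 min; less 30 min break → 11 h 21 min
Total worked: 48 h 24 min = 48.40 h.
Threshold 40 h → overtime 8 h 24 min, regular 40 h 0 min.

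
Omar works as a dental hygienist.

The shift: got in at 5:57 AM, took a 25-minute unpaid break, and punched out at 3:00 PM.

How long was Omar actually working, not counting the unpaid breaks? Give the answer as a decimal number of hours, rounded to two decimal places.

8.63 hours

The shift: 5:57 AM–3:00 PM = 9 h 3 min; less 25 min break → 8 h 38 min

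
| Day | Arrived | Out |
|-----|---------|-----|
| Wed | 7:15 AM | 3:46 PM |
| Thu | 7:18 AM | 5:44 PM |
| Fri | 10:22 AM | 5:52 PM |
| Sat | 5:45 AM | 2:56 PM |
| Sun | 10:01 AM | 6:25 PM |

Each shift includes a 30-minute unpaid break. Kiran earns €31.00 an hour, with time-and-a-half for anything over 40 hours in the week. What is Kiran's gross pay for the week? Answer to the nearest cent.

Wed: 7:15 AM–3:46 PM = 8 h 31 min; less 30 min break → 8 h 1 min
Thu: 7:18 AM–5:44 PM = 10 h 26 min; less 30 min break → 9 h 56 min
Fri: 10:22 AM–5:52 PM = 7 h 30 min; less 30 min break → 7 h 0 min
Sat: 5:45 AM–2:56 PM = 9 h 11 min; less 30 min break → 8 h 41 min
Sun: 10:01 AM–6:25 PM = 8 h 24 min; less 30 min break → 7 h 54 min
Total worked: 41 h 32 min = 2492 min.
Regular 40 h 0 min = 2400 min at €31.00/h; overtime 1 h 32 min = 92 min at €46.50/h.
Pay = (2400 × €31.00 + 92 × €46.50) ÷ 60 = €1311.30.

€1311.30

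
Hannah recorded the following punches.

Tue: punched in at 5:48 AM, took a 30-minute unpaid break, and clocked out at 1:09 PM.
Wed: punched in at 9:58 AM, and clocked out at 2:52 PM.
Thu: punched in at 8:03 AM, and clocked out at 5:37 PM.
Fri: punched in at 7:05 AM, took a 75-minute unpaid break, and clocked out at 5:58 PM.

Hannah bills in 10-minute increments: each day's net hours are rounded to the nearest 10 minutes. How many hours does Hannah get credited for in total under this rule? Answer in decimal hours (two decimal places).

Tue: 5:48 AM–1:09 PM = 7 h 21 min − 30 min = 6 h 51 min → rounds to 6 h 50 min
Wed: 9:58 AM–2:52 PM = 4 h 54 min → rounds to 4 h 50 min
Thu: 8:03 AM–5:37 PM = 9 h 34 min → rounds to 9 h 30 min
Fri: 7:05 AM–5:58 PM = 10 h 53 min − 75 min = 9 h 38 min → rounds to 9 h 40 min
Total credited: 30 h 50 min.

30.83 hours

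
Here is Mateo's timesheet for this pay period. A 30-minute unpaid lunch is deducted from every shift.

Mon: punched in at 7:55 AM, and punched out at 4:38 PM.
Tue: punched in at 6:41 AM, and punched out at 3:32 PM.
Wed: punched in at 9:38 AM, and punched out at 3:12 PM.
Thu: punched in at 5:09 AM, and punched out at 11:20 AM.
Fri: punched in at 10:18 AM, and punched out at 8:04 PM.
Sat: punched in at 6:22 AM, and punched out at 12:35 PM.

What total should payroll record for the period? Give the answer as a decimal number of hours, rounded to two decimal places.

42.30 hours

Mon: 7:55 AM–4:38 PM = 8 h 43 min; less 30 min break → 8 h 13 min
Tue: 6:41 AM–3:32 PM = 8 h 51 min; less 30 min break → 8 h 21 min
Wed: 9:38 AM–3:12 PM = 5 h 34 min; less 30 min break → 5 h 4 min
Thu: 5:09 AM–11:20 AM = 6 h 11 min; less 30 min break → 5 h 41 min
Fri: 10:18 AM–8:04 PM = 9 h 46 min; less 30 min break → 9 h 16 min
Sat: 6:22 AM–12:35 PM = 6 h 13 min; less 30 min break → 5 h 43 min
Total: 8 h 13 min + 8 h 21 min + 5 h 4 min + 5 h 41 min + 9 h 16 min + 5 h 43 min = 42 h 18 min.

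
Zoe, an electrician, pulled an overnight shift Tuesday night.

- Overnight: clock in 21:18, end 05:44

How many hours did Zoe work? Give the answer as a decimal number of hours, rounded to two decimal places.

Overnight: 21:18 → midnight = 2 h 42 min; midnight → 05:44 = 5 h 44 min; span 8 h 26 min

8.43 hours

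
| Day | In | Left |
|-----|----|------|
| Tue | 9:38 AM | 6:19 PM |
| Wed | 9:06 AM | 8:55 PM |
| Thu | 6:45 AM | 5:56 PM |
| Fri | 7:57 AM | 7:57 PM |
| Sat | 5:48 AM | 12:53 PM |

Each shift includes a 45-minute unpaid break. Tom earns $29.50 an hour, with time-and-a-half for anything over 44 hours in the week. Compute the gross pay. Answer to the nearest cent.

$1431.49

Tue: 9:38 AM–6:19 PM = 8 h 41 min; less 45 min break → 7 h 56 min
Wed: 9:06 AM–8:55 PM = 11 h 49 min; less 45 min break → 11 h 4 min
Thu: 6:45 AM–5:56 PM = 11 h 11 min; less 45 min break → 10 h 26 min
Fri: 7:57 AM–7:57 PM = 12 h 0 min; less 45 min break → 11 h 15 min
Sat: 5:48 AM–12:53 PM = 7 h 5 min; less 45 min break → 6 h 20 min
Total worked: 47 h 1 min = 2821 min.
Regular 44 h 0 min = 2640 min at $29.50/h; overtime 3 h 1 min = 181 min at $44.25/h.
Pay = (2640 × $29.50 + 181 × $44.25) ÷ 60 = $1431.49.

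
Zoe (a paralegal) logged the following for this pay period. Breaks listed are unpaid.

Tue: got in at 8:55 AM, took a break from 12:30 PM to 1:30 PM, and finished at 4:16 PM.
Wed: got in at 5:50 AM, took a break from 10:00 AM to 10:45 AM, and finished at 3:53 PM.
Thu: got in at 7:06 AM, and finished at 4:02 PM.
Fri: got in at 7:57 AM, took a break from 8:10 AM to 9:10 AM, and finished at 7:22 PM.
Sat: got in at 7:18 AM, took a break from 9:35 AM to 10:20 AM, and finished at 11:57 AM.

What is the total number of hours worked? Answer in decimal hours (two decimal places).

38.90 hours

Tue: 8:55 AM–4:16 PM = 7 h 21 min; less 60 min break → 6 h 21 min
Wed: 5:50 AM–3:53 PM = 10 h 3 min; less 45 min break → 9 h 18 min
Thu: 7:06 AM–4:02 PM = 8 h 56 min
Fri: 7:57 AM–7:22 PM = 11 h 25 min; less 60 min break → 10 h 25 min
Sat: 7:18 AM–11:57 AM = 4 h 39 min; less 45 min break → 3 h 54 min
Total: 6 h 21 min + 9 h 18 min + 8 h 56 min + 10 h 25 min + 3 h 54 min = 38 h 54 min.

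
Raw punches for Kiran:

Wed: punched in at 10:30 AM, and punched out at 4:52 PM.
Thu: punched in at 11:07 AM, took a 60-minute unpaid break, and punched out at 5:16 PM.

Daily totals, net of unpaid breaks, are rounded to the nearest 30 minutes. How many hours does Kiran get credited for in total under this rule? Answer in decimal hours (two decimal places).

Wed: 10:30 AM–4:52 PM = 6 h 22 min → rounds to 6 h 30 min
Thu: 11:07 AM–5:16 PM = 6 h 9 min − 60 min = 5 h 9 min → rounds to 5 h 0 min
Total credited: 11 h 30 min.

11.50 hours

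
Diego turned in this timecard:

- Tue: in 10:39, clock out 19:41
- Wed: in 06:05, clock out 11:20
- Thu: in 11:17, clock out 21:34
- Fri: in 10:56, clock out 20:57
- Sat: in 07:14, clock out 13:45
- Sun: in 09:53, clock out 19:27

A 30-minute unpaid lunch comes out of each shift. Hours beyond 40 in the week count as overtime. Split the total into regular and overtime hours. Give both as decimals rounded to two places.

Tue: 10:39–19:41 = 9 h 2 min; less 30 min break → 8 h 32 min
Wed: 06:05–11:20 = 5 h 15 min; less 30 min break → 4 h 45 min
Thu: 11:17–21:34 = 10 h 17 min; less 30 min break → 9 h 47 min
Fri: 10:56–20:57 = 10 h 1 min; less 30 min break → 9 h 31 min
Sat: 07:14–13:45 = 6 h 31 min; less 30 min break → 6 h 1 min
Sun: 09:53–19:27 = 9 h 34 min; less 30 min break → 9 h 4 min
Total worked: 47 h 40 min = 47.67 h.
Threshold 40 h → overtime 7 h 40 min, regular 40 h 0 min.

Regular 40.00 hours, overtime 7.67 hours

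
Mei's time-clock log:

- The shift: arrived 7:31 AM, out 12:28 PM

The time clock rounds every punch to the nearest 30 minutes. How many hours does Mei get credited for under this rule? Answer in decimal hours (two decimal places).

The shift: in 7:31 AM→7:30 AM, out 12:28 PM→12:30 PM; 5 h 0 min

5.00 hours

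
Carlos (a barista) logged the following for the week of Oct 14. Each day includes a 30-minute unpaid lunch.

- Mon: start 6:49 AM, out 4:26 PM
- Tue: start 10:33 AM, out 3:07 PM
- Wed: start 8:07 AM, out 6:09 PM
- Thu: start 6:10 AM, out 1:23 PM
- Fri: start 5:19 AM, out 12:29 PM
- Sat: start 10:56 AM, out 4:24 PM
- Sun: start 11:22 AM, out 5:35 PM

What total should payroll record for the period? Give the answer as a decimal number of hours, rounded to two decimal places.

Mon: 6:49 AM–4:26 PM = 9 h 37 min; less 30 min break → 9 h 7 min
Tue: 10:33 AM–3:07 PM = 4 h 34 min; less 30 min break → 4 h 4 min
Wed: 8:07 AM–6:09 PM = 10 h 2 min; less 30 min break → 9 h 32 min
Thu: 6:10 AM–1:23 PM = 7 h 13 min; less 30 min break → 6 h 43 min
Fri: 5:19 AM–12:29 PM = 7 h 10 min; less 30 min break → 6 h 40 min
Sat: 10:56 AM–4:24 PM = 5 h 28 min; less 30 min break → 4 h 58 min
Sun: 11:22 AM–5:35 PM = 6 h 13 min; less 30 min break → 5 h 43 min
Total: 9 h 7 min + 4 h 4 min + 9 h 32 min + 6 h 43 min + 6 h 40 min + 4 h 58 min + 5 h 43 min = 46 h 47 min.

46.78 hours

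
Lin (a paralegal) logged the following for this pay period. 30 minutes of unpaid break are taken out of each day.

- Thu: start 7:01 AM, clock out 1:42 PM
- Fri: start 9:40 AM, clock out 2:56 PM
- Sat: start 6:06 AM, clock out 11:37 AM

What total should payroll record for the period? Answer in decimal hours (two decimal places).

15.97 hours

Thu: 7:01 AM–1:42 PM = 6 h 41 min; less 30 min break → 6 h 11 min
Fri: 9:40 AM–2:56 PM = 5 h 16 min; less 30 min break → 4 h 46 min
Sat: 6:06 AM–11:37 AM = 5 h 31 min; less 30 min break → 5 h 1 min
Total: 6 h 11 min + 4 h 46 min + 5 h 1 min = 15 h 58 min.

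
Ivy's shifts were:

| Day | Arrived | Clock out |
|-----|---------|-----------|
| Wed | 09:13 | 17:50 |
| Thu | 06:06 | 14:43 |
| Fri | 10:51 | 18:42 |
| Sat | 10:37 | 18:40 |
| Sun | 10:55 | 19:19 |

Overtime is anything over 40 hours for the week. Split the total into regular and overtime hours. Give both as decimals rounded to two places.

Regular 40.00 hours, overtime 1.53 hours

Wed: 09:13–17:50 = 8 h 37 min
Thu: 06:06–14:43 = 8 h 37 min
Fri: 10:51–18:42 = 7 h 51 min
Sat: 10:37–18:40 = 8 h 3 min
Sun: 10:55–19:19 = 8 h 24 min
Total worked: 41 h 32 min = 41.53 h.
Threshold 40 h → overtime 1 h 32 min, regular 40 h 0 min.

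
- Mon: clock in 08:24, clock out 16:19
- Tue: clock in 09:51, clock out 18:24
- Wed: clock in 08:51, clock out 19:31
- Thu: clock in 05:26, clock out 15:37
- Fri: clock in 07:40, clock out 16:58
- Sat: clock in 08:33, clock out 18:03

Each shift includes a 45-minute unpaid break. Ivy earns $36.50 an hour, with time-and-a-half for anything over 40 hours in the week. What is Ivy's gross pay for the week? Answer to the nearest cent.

Mon: 08:24–16:19 = 7 h 55 min; less 45 min break → 7 h 10 min
Tue: 09:51–18:24 = 8 h 33 min; less 45 min break → 7 h 48 min
Wed: 08:51–19:31 = 10 h 40 min; less 45 min break → 9 h 55 min
Thu: 05:26–15:37 = 10 h 11 min; less 45 min break → 9 h 26 min
Fri: 07:40–16:58 = 9 h 18 min; less 45 min break → 8 h 33 min
Sat: 08:33–18:03 = 9 h 30 min; less 45 min break → 8 h 45 min
Total worked: 51 h 37 min = 3097 min.
Regular 40 h 0 min = 2400 min at $36.50/h; overtime 11 h 37 min = 697 min at $54.75/h.
Pay = (2400 × $36.50 + 697 × $54.75) ÷ 60 = $2096.01.

$2096.01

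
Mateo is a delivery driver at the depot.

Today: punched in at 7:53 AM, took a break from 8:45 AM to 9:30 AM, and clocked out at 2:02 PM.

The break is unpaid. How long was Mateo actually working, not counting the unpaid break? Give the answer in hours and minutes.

Today: 7:53 AM–2:02 PM = 6 h 9 min; less 45 min break → 5 h 24 min

5 h 24 min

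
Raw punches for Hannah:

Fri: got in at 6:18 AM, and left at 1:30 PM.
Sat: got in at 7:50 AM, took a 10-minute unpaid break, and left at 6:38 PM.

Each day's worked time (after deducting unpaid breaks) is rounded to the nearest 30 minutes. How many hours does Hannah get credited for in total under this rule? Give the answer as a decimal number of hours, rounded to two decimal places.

17.50 hours

Fri: 6:18 AM–1:30 PM = 7 h 12 min → rounds to 7 h 0 min
Sat: 7:50 AM–6:38 PM = 10 h 48 min − 10 min = 10 h 38 min → rounds to 10 h 30 min
Total credited: 17 h 30 min.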